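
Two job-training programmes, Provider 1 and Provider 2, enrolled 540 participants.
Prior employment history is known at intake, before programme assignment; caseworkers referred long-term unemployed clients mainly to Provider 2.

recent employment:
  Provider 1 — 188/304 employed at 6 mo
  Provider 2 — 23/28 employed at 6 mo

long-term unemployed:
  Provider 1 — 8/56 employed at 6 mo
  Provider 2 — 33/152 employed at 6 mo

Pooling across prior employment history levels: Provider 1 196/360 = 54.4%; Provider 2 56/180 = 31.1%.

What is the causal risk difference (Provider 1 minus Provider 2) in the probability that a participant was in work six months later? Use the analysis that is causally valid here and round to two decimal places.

-0.15

The imbalance in prior employment history arose from how participants were allocated, not from anything the programme did; and prior employment history independently affects the outcome. The pooled gap is confounded — condition on prior employment history.
Adjusting over the population distribution of prior employment history: 0.615·(0.618−0.821) + 0.385·(0.143−0.217) = -0.153.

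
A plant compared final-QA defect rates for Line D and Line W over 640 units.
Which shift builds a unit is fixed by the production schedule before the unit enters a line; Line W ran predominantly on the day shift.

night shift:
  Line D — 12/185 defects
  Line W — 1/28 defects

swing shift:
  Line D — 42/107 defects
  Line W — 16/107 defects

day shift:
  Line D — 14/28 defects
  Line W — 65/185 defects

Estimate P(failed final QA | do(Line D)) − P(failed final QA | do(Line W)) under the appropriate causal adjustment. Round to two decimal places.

+0.14

Shift satisfies the back-door criterion: it is not a descendant of the line, and it blocks the spurious path from line to outcome. Adjusting for it (i.e., using the within-shift rates) gives the causal effect.
Adjusting over the population distribution of shift: 0.333·(0.065−0.036) + 0.334·(0.393−0.150) + 0.333·(0.500−0.351) = +0.140.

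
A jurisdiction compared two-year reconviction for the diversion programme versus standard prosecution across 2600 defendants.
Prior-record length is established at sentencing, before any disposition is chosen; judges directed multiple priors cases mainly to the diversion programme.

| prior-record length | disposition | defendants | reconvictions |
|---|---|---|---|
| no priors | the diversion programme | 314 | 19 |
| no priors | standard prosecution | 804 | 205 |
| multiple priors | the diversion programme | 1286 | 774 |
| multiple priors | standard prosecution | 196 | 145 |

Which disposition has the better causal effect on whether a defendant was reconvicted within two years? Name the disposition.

Within every prior-record length level the diversion programme has the lower rate, yet pooled standard prosecution does — Simpson's reversal.
Prior-record length is set before the disposition has any effect — it is not caused by the disposition — and it independently drives the outcome. That makes it a confounder, so the causal comparison is within prior-record length levels.
Within each level — no priors: 6.1% vs 25.5%; multiple priors: 60.2% vs 74.0% — the diversion programme is lower every time.

the diversion programme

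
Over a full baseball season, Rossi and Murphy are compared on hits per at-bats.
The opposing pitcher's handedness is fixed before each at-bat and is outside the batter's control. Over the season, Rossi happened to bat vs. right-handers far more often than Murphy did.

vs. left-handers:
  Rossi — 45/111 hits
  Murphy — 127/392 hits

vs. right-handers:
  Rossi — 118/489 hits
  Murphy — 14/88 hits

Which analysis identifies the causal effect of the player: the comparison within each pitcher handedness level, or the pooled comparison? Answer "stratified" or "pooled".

Pitcher handedness is set before the player has any effect — it is not caused by the player — and it independently drives the outcome. That makes it a confounder, so the causal comparison is within pitcher handedness levels.
Within each level — vs. left-handers: 40.5% vs 32.4%; vs. right-handers: 24.1% vs 15.9% — Rossi is higher every time.

stratified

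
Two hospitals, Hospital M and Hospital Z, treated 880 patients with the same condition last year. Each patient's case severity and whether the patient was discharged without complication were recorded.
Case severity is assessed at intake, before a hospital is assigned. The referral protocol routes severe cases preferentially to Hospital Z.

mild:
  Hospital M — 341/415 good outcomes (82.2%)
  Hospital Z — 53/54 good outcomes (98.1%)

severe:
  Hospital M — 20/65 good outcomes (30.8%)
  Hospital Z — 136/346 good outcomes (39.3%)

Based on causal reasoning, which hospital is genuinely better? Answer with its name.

The case severity-specific comparison favours Hospital Z throughout, but the pooled figures favour Hospital M. The question is whether to condition on case severity.
Here case severity is a common cause — it drives both which hospital a case falls under and the outcome. The crude comparison mixes populations; the stratum-specific rates are the causally relevant ones.
Within each level — mild: 82.2% vs 98.1%; severe: 30.8% vs 39.3% — Hospital Z is higher every time.

Hospital Z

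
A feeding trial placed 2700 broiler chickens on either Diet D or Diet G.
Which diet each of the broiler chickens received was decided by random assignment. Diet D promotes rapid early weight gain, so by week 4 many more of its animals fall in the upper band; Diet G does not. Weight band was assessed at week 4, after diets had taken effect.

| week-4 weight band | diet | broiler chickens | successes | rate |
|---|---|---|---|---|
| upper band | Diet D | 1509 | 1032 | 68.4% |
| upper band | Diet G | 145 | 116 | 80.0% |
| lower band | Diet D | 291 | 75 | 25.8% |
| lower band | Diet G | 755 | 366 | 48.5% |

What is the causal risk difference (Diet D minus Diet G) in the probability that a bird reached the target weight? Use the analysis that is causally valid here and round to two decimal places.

+0.08

Week-4 weight band here is a post-treatment variable shaped by the diet; conditioning on it would introduce bias rather than remove it. The overall comparison is the causal one.
The causal difference is the pooled difference: 0.615 − 0.536 = +0.079.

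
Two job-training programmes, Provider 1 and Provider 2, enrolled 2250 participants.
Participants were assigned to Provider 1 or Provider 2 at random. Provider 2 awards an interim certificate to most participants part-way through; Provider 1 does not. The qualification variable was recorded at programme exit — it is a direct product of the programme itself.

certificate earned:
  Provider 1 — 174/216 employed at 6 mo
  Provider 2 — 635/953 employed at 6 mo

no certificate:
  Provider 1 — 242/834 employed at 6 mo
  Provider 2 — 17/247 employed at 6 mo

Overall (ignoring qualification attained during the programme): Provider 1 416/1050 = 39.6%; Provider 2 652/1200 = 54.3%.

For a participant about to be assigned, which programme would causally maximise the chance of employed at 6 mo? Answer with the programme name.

Provider 2

The distribution of qualification attained during the programme is itself part of what the programme does — it is an intermediate outcome. Holding it fixed would remove that part of the effect; the total effect is the pooled difference.
Pooled: Provider 1 39.6% vs Provider 2 54.3%; Provider 2 is higher overall.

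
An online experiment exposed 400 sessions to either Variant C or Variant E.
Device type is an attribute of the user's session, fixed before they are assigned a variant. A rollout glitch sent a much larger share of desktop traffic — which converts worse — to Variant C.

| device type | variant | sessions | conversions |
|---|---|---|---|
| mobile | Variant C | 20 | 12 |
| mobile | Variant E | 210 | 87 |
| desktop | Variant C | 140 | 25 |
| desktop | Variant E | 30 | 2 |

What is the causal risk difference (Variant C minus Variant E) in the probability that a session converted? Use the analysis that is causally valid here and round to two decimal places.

+0.15

Since device type is a pre-existing factor (not a product of the variant) and it affects the outcome on its own, it is a confounder. The stratified rates, not the pooled rate, identify the causal effect.
Adjusting over the population distribution of device type: 0.575·(0.600−0.414) + 0.425·(0.179−0.067) = +0.154.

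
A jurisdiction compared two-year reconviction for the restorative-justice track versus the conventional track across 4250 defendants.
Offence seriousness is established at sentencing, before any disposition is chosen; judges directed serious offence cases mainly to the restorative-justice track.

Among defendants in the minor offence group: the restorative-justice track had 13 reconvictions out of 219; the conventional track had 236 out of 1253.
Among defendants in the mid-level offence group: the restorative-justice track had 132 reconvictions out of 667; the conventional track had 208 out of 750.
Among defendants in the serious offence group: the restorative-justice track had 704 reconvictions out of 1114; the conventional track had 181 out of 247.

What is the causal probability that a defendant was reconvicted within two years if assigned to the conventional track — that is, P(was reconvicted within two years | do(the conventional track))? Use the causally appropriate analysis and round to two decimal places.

Within every offence seriousness level the restorative-justice track has the lower rate, yet pooled the conventional track does — Simpson's reversal.
Offence seriousness differs across dispositions for reasons unrelated to any effect of the disposition itself, and it separately predicts the outcome — a classic confounder. We must compare within offence seriousness levels.
Standardising the conventional track to the population offence seriousness mix: 0.346·236/1253 + 0.333·208/750 + 0.320·181/247 = 0.392.

0.39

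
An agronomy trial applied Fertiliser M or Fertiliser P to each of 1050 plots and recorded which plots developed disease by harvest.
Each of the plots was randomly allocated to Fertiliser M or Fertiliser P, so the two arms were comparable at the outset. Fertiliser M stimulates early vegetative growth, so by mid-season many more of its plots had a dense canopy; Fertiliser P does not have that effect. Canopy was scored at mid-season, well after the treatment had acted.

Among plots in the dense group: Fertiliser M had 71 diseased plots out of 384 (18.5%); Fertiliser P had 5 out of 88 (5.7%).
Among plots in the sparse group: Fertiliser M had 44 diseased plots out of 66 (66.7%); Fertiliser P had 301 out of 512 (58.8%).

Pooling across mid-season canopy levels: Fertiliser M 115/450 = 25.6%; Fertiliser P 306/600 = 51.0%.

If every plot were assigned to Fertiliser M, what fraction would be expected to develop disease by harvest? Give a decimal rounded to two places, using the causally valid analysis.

0.26

Mid-season canopy lies on the pathway fertiliser → mid-season canopy → outcome, so adjusting for it blocks the indirect effect. For the total causal effect of fertiliser, use the unadjusted pooled rates.
So P(outcome | do(Fertiliser M)) is just the pooled rate for Fertiliser M: 115/450 = 0.256.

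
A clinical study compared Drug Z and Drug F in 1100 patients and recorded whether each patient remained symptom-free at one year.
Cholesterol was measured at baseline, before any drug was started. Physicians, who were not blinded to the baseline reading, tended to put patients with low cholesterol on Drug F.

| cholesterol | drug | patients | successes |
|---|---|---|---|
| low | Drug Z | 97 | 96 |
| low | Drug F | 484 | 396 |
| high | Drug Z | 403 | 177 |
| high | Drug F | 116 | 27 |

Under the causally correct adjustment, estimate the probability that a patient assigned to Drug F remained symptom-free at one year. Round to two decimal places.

0.54

Drug Z is higher inside every cholesterol stratum but Drug F is higher in aggregate. Whether to stratify depends on how cholesterol relates to the drug.
Cholesterol differs across drugs for reasons unrelated to any effect of the drug itself, and it separately predicts the outcome — a classic confounder. We must compare within cholesterol levels.
Standardising Drug F to the population cholesterol mix: 0.528·396/484 + 0.472·27/116 = 0.542.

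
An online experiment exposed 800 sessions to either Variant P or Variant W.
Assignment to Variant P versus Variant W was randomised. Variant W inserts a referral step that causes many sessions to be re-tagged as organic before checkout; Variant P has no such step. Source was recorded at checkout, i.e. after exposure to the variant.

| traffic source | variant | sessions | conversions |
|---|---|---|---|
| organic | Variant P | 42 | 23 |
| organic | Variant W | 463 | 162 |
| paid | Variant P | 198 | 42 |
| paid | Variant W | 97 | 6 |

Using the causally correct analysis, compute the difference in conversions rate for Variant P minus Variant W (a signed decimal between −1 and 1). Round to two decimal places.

Because the variant influences traffic source, traffic source is a post-treatment mediator, not a confounder. Stratifying on it would bias the estimate; the causal effect is the crude pooled difference.
The causal difference is the pooled difference: 0.271 − 0.300 = -0.029.

-0.03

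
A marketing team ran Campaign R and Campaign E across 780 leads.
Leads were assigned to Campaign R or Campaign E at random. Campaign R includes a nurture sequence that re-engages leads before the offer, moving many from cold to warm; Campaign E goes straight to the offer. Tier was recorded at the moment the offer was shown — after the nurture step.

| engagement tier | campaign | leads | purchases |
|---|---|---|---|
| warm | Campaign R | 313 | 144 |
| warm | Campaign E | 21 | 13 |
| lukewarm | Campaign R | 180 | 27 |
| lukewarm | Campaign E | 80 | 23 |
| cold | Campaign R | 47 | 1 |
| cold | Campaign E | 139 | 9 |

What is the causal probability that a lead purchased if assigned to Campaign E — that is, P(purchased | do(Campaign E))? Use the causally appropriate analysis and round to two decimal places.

Campaign E is higher inside every engagement tier stratum but Campaign R is higher in aggregate. Whether to stratify depends on how engagement tier relates to the campaign.
Engagement tier lies on the pathway campaign → engagement tier → outcome, so adjusting for it blocks the indirect effect. For the total causal effect of campaign, use the unadjusted pooled rates.
So P(outcome | do(Campaign E)) is just the pooled rate for Campaign E: 45/240 = 0.188.

0.19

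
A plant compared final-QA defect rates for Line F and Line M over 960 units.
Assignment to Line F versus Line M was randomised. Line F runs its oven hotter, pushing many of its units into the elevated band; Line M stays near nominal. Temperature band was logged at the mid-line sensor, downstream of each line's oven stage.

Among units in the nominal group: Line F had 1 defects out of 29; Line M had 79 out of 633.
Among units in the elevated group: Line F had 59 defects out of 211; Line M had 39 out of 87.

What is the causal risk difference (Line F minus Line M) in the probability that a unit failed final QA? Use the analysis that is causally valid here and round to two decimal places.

+0.09

Because the line influences in-process temperature band, in-process temperature band is a post-treatment mediator, not a confounder. Stratifying on it would bias the estimate; the causal effect is the crude pooled difference.
The causal difference is the pooled difference: 0.250 − 0.164 = +0.086.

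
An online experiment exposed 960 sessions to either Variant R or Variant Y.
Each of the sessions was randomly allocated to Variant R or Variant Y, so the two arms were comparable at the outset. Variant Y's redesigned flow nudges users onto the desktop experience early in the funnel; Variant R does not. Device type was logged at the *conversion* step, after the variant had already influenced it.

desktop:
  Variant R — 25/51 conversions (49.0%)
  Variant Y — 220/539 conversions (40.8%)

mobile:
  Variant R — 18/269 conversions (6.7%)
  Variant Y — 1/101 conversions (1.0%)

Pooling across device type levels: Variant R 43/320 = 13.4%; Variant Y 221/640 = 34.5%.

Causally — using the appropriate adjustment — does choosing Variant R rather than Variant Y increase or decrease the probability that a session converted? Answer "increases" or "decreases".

The device type-specific comparison favours Variant R throughout, but the pooled figures favour Variant Y. The question is whether to condition on device type.
Device type here is a post-treatment variable shaped by the variant; conditioning on it would introduce bias rather than remove it. The overall comparison is the causal one.
Pooled: Variant R 13.4% vs Variant Y 34.5%; Variant Y is higher overall.

decreases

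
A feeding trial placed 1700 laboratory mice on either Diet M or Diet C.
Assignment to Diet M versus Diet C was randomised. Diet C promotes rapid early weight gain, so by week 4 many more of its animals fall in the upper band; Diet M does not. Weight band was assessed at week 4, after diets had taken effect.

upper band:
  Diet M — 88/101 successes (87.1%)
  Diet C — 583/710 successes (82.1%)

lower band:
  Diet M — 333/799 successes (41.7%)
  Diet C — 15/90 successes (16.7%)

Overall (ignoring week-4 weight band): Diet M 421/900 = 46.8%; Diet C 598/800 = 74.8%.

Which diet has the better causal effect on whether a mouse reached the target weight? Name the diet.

Within every week-4 weight band level Diet M has the higher rate, yet pooled Diet C does — Simpson's reversal.
Stratifying would compare diets among laboratory mice the diets themselves sorted into week-4 weight band groups — a form of selection on an intermediate. The unconditioned pooled rates give the total causal effect.
Pooled: Diet M 46.8% vs Diet C 74.8%; Diet C is higher overall.

Diet C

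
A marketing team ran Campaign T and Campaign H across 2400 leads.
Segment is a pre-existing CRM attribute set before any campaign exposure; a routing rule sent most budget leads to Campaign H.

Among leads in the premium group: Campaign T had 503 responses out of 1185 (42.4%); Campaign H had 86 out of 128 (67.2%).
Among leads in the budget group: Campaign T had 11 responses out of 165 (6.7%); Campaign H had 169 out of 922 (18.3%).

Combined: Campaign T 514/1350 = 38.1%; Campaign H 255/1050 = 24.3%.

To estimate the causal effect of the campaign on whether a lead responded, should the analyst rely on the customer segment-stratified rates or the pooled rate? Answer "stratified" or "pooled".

stratified

The stratified and pooled comparisons disagree (Campaign H wins within each customer segment; Campaign T wins overall), so the answer turns on the causal role of customer segment.
Customer segment satisfies the back-door criterion: it is not a descendant of the campaign, and it blocks the spurious path from campaign to outcome. Adjusting for it (i.e., using the within-customer segment rates) gives the causal effect.
Within each level — premium: 42.4% vs 67.2%; budget: 6.7% vs 18.3% — Campaign H is higher every time.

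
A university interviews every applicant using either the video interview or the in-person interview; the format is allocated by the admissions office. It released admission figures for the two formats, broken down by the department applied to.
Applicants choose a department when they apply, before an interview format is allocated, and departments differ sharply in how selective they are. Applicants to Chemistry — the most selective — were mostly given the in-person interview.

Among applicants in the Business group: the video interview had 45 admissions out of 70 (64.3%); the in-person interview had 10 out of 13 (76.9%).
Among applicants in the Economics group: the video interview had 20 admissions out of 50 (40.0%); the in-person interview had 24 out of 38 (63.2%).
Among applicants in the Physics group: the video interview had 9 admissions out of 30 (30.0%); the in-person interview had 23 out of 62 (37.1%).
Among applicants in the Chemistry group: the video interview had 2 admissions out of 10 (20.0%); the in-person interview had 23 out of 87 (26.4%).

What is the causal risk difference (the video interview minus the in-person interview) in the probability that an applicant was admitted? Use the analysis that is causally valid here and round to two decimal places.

Since department is a pre-existing factor (not a product of the interview format) and it affects the outcome on its own, it is a confounder. The stratified rates, not the pooled rate, identify the causal effect.
Adjusting over the population distribution of department: 0.231·(0.643−0.769) + 0.244·(0.400−0.632) + 0.256·(0.300−0.371) + 0.269·(0.200−0.264) = -0.121.

-0.12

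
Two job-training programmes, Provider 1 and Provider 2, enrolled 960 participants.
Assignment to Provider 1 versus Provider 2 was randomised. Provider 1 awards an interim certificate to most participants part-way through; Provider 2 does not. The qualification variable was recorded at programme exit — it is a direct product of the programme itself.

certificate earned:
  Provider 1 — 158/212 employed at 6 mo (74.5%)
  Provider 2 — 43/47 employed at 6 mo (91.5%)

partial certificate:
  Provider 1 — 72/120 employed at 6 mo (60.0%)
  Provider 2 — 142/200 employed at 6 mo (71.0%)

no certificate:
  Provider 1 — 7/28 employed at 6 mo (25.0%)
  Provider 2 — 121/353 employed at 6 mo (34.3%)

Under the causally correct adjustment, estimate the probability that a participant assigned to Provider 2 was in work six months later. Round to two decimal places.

0.51

The stratified and pooled comparisons disagree (Provider 2 wins within each qualification attained during the programme; Provider 1 wins overall), so the answer turns on the causal role of qualification attained during the programme.
Because the programme influences qualification attained during the programme, qualification attained during the programme is a post-treatment mediator, not a confounder. Stratifying on it would bias the estimate; the causal effect is the crude pooled difference.
So P(outcome | do(Provider 2)) is just the pooled rate for Provider 2: 306/600 = 0.510.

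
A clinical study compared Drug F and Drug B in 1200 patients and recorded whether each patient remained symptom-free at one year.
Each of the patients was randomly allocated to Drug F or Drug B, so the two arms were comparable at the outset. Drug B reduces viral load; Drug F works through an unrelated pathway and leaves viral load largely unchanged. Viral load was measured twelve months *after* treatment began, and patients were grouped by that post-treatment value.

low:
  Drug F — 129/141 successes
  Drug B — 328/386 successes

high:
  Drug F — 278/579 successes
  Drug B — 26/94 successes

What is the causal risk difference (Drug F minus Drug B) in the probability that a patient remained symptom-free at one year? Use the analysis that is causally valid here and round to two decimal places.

The stratified and pooled comparisons disagree (Drug F wins within each viral load; Drug B wins overall), so the answer turns on the causal role of viral load.
Viral load is downstream of the drug. One should not condition on a consequence of treatment, so the overall rates are the right comparison.
The causal difference is the pooled difference: 0.565 − 0.738 = -0.172.

-0.17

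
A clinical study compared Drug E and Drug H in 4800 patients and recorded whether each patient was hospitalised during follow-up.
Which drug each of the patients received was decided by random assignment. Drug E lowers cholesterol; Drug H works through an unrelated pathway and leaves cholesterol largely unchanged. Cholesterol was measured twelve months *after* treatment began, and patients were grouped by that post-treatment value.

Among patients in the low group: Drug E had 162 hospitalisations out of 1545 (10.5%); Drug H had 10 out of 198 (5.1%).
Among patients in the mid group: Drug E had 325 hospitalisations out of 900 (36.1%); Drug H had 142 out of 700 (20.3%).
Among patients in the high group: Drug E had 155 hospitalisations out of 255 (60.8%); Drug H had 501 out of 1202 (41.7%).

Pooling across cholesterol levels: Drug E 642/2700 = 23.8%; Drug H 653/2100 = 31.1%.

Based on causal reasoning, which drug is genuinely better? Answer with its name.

Drug E

Cholesterol lies on the pathway drug → cholesterol → outcome, so adjusting for it blocks the indirect effect. For the total causal effect of drug, use the unadjusted pooled rates.
Pooled: Drug E 23.8% vs Drug H 31.1%; Drug E is lower overall.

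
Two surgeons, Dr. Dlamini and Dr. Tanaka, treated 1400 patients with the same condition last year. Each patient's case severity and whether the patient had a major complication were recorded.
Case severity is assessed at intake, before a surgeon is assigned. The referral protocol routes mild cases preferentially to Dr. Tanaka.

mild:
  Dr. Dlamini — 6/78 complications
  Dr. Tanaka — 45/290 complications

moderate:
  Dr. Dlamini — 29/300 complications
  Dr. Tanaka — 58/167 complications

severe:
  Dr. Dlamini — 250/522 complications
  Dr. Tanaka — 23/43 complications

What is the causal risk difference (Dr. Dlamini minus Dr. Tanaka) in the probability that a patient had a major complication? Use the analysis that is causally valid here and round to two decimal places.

Case severity satisfies the back-door criterion: it is not a descendant of the surgeon, and it blocks the spurious path from surgeon to outcome. Adjusting for it (i.e., using the within-case severity rates) gives the causal effect.
Adjusting over the population distribution of case severity: 0.263·(0.077−0.155) + 0.334·(0.097−0.347) + 0.404·(0.479−0.535) = -0.127.

-0.13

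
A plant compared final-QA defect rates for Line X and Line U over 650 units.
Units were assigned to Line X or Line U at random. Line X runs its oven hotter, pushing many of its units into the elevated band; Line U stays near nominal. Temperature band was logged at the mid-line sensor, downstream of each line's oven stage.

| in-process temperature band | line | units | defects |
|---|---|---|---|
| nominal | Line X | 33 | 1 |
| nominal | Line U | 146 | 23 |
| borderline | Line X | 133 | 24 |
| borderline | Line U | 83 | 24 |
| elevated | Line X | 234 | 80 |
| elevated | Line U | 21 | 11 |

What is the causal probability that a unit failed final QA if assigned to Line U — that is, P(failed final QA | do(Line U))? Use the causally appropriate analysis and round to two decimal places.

0.23

The stratified and pooled comparisons disagree (Line X wins within each in-process temperature band; Line U wins overall), so the answer turns on the causal role of in-process temperature band.
Stratifying would compare lines among units the lines themselves sorted into in-process temperature band groups — a form of selection on an intermediate. The unconditioned pooled rates give the total causal effect.
So P(outcome | do(Line U)) is just the pooled rate for Line U: 58/250 = 0.232.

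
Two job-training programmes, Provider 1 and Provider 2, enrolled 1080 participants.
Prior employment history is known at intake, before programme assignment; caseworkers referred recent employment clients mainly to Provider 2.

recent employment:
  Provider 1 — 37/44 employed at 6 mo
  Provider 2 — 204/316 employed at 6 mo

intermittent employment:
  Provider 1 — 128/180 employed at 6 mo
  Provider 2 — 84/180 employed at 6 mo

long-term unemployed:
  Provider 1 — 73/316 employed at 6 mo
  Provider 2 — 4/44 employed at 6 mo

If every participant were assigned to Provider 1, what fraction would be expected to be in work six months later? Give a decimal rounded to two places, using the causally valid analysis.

Here prior employment history is a common cause — it drives both which programme a case falls under and the outcome. The crude comparison mixes populations; the stratum-specific rates are the causally relevant ones.
Standardising Provider 1 to the population prior employment history mix: 0.333·37/44 + 0.333·128/180 + 0.333·73/316 = 0.594.

0.59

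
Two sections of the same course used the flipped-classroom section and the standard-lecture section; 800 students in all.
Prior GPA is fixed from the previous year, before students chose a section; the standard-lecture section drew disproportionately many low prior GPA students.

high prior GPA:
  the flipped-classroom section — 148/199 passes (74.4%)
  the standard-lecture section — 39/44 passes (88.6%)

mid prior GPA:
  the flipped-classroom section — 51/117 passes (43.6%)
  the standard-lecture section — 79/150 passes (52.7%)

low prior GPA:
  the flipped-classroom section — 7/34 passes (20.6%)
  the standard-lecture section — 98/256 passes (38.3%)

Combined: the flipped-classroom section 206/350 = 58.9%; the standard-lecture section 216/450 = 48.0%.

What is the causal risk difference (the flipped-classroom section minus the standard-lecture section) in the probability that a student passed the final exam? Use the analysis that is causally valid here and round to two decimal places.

Nothing the teaching method does changes prior GPA band; the imbalance is an allocation artefact. With prior GPA band also predicting the outcome, the pooled figure is confounded, and the within-stratum comparison is the causal one.
Adjusting over the population distribution of prior GPA band: 0.304·(0.744−0.886) + 0.334·(0.436−0.527) + 0.362·(0.206−0.383) = -0.138.

-0.14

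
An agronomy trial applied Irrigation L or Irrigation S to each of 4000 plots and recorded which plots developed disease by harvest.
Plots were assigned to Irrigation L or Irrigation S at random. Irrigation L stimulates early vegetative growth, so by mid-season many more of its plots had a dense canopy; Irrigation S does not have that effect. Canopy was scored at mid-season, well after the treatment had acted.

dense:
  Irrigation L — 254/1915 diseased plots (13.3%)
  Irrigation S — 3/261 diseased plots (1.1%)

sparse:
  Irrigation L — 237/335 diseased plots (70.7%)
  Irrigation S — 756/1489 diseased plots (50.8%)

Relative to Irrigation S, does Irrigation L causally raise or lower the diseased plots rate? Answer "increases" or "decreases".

Mid-season canopy is recorded after the irrigation and is itself shifted by it — it sits on the causal path from irrigation to outcome. Conditioning on a mediator would strip out part of the effect we want; the pooled comparison gives the total causal effect.
Pooled: Irrigation L 21.8% vs Irrigation S 43.4%; Irrigation L is lower overall.

decreases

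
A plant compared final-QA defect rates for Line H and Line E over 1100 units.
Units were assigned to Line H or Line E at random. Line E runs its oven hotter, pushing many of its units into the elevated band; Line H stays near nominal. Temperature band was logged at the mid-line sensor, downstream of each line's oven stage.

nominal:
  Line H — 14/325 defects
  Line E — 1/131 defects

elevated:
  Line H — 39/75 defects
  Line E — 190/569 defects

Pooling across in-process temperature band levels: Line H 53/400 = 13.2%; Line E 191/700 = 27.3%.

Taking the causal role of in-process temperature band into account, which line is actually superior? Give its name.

Line H

The in-process temperature band-specific comparison favours Line E throughout, but the pooled figures favour Line H. The question is whether to condition on in-process temperature band.
In-process temperature band here is a post-treatment variable shaped by the line; conditioning on it would introduce bias rather than remove it. The overall comparison is the causal one.
Pooled: Line H 13.2% vs Line E 27.3%; Line H is lower overall.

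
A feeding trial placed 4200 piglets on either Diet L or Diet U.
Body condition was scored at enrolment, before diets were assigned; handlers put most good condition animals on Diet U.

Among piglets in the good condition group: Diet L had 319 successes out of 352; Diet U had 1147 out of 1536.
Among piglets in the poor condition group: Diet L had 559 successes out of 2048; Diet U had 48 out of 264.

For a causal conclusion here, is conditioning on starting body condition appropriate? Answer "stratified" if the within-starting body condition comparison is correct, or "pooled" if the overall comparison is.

stratified

Starting body condition is set before the diet has any effect — it is not caused by the diet — and it independently drives the outcome. That makes it a confounder, so the causal comparison is within starting body condition levels.
Within each level — good condition: 90.6% vs 74.7%; poor condition: 27.3% vs 18.2% — Diet L is higher every time.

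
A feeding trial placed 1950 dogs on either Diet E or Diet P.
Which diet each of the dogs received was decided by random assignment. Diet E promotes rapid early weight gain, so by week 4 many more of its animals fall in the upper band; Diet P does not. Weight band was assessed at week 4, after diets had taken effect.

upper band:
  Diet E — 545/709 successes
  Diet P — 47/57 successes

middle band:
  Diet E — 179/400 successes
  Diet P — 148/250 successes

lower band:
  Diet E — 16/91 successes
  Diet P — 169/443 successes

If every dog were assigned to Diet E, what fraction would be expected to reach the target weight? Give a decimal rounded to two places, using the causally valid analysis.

0.62

The stratified and pooled comparisons disagree (Diet P wins within each week-4 weight band; Diet E wins overall), so the answer turns on the causal role of week-4 weight band.
Week-4 weight band lies on the pathway diet → week-4 weight band → outcome, so adjusting for it blocks the indirect effect. For the total causal effect of diet, use the unadjusted pooled rates.
So P(outcome | do(Diet E)) is just the pooled rate for Diet E: 740/1200 = 0.617.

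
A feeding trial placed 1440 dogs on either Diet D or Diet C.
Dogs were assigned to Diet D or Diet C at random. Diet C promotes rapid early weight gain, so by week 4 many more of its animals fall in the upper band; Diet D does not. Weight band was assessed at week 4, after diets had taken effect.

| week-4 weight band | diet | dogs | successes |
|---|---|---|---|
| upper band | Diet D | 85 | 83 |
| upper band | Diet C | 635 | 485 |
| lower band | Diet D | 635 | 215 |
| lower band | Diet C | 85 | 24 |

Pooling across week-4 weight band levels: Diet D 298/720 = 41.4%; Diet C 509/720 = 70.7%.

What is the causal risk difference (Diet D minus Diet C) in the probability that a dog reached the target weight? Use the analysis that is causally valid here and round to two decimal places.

The week-4 weight band-specific comparison favours Diet D throughout, but the pooled figures favour Diet C. The question is whether to condition on week-4 weight band.
Stratifying would compare diets among dogs the diets themselves sorted into week-4 weight band groups — a form of selection on an intermediate. The unconditioned pooled rates give the total causal effect.
The causal difference is the pooled difference: 0.414 − 0.707 = -0.293.

-0.29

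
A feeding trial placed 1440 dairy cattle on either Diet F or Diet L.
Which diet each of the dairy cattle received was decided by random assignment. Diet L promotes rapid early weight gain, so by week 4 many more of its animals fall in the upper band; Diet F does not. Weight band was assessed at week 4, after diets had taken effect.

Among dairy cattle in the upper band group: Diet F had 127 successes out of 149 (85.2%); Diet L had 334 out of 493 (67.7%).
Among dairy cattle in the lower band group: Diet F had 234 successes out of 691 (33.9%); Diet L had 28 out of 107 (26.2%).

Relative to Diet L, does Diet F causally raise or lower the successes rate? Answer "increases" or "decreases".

decreases

Diet F is higher inside every week-4 weight band stratum but Diet L is higher in aggregate. Whether to stratify depends on how week-4 weight band relates to the diet.
Week-4 weight band is downstream of the diet. One should not condition on a consequence of treatment, so the overall rates are the right comparison.
Pooled: Diet F 43.0% vs Diet L 60.3%; Diet L is higher overall.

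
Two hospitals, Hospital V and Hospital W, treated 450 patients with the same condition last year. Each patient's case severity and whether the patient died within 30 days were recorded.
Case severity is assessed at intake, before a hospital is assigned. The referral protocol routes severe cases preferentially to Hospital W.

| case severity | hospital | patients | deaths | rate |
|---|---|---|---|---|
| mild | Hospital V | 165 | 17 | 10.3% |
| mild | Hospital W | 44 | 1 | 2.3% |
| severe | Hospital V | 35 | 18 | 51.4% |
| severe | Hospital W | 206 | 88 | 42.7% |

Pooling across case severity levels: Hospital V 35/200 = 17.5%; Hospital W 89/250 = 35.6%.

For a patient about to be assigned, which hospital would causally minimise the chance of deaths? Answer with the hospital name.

Case severity differs across hospitals for reasons unrelated to any effect of the hospital itself, and it separately predicts the outcome — a classic confounder. We must compare within case severity levels.
Within each level — mild: 10.3% vs 2.3%; severe: 51.4% vs 42.7% — Hospital W is lower every time.

Hospital W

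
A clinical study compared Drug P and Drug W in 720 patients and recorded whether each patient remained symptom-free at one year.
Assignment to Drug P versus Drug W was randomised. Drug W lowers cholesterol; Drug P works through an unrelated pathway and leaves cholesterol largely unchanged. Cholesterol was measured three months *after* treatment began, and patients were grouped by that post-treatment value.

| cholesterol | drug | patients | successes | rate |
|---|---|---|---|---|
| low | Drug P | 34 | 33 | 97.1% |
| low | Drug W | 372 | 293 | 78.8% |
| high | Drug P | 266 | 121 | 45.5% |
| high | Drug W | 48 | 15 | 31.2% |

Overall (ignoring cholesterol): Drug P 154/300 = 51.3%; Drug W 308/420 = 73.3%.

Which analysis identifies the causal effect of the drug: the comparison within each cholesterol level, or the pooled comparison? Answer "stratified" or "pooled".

Cholesterol is recorded after the drug and is itself shifted by it — it sits on the causal path from drug to outcome. Conditioning on a mediator would strip out part of the effect we want; the pooled comparison gives the total causal effect.
Pooled: Drug P 51.3% vs Drug W 73.3%; Drug W is higher overall.

pooled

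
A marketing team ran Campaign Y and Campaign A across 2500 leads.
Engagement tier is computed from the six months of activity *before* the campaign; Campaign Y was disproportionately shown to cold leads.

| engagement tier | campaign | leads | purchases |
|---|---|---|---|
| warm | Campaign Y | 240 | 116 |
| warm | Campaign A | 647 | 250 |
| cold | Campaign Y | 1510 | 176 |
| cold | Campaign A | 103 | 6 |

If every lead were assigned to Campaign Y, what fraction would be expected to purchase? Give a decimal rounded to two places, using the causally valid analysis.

0.25

Campaign Y is higher inside every engagement tier stratum but Campaign A is higher in aggregate. Whether to stratify depends on how engagement tier relates to the campaign.
Engagement tier is set before the campaign has any effect — it is not caused by the campaign — and it independently drives the outcome. That makes it a confounder, so the causal comparison is within engagement tier levels.
Standardising Campaign Y to the population engagement tier mix: 0.355·116/240 + 0.645·176/1510 = 0.247.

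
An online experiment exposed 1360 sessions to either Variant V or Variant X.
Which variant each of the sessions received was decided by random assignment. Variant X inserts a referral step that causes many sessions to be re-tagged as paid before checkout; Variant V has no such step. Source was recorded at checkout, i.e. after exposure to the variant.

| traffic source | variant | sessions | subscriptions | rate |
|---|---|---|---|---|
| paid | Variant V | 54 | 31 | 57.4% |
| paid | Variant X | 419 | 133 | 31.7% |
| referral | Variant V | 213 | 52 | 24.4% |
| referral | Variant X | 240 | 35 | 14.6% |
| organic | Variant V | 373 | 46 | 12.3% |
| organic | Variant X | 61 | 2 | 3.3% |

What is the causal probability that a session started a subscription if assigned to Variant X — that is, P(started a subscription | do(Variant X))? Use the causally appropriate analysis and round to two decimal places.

0.24

Traffic source lies on the pathway variant → traffic source → outcome, so adjusting for it blocks the indirect effect. For the total causal effect of variant, use the unadjusted pooled rates.
So P(outcome | do(Variant X)) is just the pooled rate for Variant X: 170/720 = 0.236.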